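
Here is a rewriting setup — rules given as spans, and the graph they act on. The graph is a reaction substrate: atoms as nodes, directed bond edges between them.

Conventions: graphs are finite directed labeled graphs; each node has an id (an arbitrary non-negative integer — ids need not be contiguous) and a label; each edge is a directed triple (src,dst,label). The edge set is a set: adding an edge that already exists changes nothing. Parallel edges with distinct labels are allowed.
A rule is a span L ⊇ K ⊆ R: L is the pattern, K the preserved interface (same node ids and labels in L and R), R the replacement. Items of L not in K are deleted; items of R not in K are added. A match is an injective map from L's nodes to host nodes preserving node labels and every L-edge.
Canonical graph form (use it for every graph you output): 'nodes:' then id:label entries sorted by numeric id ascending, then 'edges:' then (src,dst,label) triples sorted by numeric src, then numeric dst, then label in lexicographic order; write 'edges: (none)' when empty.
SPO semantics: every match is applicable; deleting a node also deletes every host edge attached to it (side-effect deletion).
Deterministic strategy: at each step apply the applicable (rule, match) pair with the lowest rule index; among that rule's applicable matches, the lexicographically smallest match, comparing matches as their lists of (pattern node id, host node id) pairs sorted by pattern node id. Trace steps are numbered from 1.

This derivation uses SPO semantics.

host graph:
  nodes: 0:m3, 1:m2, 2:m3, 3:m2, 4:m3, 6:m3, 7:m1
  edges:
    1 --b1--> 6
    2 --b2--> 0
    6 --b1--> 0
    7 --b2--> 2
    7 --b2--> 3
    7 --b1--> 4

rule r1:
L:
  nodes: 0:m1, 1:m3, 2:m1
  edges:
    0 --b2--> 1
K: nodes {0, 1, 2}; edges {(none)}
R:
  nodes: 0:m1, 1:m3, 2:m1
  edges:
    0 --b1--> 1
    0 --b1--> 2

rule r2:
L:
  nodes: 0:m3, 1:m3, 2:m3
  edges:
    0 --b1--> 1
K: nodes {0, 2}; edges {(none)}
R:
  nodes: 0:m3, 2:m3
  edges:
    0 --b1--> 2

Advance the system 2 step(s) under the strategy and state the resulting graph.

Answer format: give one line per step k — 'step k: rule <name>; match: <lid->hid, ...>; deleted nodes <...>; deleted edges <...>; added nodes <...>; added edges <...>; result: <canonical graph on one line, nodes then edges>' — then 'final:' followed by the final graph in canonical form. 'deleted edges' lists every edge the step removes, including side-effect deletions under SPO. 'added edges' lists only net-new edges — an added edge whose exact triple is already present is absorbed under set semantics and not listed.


step 1: rule r2; match: 0->6, 1->0, 2->2; deleted nodes 0; deleted edges (2,0,b2); (6,0,b1); added nodes (none); added edges (6,2,b1); result: nodes: 1:m2, 2:m3, 3:m2, 4:m3, 6:m3, 7:m1 edges: (1,6,b1); (6,2,b1); (7,2,b2); (7,3,b2); (7,4,b1)
step 2: rule r2; match: 0->6, 1->2, 2->4; deleted nodes 2; deleted edges (6,2,b1); (7,2,b2); added nodes (none); added edges (6,4,b1); result: nodes: 1:m2, 3:m2, 4:m3, 6:m3, 7:m1 edges: (1,6,b1); (6,4,b1); (7,3,b2); (7,4,b1)
final:
nodes: 1:m2, 3:m2, 4:m3, 6:m3, 7:m1
edges: (1,6,b1); (6,4,b1); (7,3,b2); (7,4,b1)


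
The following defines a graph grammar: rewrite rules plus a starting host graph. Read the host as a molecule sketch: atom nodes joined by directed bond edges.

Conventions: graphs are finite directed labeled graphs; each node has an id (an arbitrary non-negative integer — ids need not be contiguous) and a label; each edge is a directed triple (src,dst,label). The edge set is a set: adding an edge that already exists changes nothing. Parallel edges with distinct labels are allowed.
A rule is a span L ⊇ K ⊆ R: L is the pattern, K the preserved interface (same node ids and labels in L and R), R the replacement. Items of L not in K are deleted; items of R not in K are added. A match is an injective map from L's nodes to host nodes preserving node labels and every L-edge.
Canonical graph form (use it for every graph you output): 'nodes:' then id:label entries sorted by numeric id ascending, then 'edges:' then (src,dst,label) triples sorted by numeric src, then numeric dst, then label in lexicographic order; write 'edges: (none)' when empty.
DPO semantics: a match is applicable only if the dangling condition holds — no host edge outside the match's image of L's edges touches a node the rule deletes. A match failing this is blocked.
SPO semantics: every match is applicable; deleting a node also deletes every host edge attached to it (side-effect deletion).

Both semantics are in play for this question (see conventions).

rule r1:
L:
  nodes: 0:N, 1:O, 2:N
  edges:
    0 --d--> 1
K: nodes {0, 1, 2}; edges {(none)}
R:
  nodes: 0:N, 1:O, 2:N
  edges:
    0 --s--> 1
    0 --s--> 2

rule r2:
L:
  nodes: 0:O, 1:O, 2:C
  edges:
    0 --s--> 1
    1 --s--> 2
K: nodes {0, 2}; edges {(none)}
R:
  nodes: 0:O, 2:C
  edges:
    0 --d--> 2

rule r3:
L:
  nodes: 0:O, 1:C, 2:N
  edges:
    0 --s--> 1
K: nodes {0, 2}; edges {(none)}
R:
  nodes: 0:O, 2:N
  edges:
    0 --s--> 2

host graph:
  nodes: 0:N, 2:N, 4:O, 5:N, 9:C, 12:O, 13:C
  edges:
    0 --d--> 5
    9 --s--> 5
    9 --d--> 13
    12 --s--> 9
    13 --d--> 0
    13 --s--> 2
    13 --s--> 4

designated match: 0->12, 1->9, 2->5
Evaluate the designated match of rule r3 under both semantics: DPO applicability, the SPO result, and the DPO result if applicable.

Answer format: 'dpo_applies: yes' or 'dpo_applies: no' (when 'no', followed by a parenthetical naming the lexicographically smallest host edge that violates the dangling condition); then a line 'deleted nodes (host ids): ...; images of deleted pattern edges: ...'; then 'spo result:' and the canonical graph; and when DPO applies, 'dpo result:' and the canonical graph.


dpo_applies: no
(the rule deletes node 9, which keeps host edge (9,5,s) outside the match image — the dangling condition fails, DPO blocks; SPO proceeds and side-deletes such edges)
deleted nodes (host ids): 9; images of deleted pattern edges: (12,9,s)
spo result:
nodes: 0:N, 2:N, 4:O, 5:N, 12:O, 13:C
edges: (0,5,d); (12,5,s); (13,0,d); (13,2,s); (13,4,s)


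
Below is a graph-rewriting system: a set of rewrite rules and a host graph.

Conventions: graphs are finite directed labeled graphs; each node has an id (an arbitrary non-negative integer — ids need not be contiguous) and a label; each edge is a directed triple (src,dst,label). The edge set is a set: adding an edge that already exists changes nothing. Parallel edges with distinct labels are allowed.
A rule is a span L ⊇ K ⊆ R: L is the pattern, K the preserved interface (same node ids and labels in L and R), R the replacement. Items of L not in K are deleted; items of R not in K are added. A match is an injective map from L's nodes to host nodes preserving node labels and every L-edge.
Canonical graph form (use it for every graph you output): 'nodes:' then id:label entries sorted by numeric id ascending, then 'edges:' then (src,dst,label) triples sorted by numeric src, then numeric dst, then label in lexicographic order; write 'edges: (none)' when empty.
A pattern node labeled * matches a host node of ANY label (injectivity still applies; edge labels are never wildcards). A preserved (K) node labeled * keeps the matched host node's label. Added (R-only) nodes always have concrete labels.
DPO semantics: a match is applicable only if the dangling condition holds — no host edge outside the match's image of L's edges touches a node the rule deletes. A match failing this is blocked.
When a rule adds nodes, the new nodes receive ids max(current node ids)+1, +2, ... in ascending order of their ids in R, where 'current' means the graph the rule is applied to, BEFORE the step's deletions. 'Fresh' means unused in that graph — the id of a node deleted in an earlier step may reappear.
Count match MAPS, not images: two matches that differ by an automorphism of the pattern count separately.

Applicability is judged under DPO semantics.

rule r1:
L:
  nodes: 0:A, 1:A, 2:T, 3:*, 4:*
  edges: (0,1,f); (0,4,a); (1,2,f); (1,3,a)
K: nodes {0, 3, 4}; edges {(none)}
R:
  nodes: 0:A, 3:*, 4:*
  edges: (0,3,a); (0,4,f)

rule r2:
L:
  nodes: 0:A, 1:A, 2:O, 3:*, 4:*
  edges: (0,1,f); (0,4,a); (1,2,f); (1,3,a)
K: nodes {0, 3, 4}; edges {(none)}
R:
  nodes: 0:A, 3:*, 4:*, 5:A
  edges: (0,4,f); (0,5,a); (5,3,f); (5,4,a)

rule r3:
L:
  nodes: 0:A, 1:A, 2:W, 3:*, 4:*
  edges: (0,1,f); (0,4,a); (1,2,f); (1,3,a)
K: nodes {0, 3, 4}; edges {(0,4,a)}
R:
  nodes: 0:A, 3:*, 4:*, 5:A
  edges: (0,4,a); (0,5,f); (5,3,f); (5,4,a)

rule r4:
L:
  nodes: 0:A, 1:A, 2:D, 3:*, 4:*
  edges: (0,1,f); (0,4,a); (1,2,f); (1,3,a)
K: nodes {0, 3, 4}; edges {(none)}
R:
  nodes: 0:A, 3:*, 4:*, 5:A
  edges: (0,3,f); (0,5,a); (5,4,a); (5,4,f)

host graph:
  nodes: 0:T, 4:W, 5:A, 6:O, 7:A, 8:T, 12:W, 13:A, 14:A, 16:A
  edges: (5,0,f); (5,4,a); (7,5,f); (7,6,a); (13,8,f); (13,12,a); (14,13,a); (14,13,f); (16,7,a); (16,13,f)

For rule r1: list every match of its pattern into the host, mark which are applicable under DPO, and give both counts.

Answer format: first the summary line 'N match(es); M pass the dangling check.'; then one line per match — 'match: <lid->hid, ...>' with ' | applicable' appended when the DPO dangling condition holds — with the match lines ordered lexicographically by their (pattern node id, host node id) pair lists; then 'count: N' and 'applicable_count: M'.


2 match(es); 1 pass the dangling check.
match: 0->7, 1->5, 2->0, 3->4, 4->6 | applicable
match: 0->16, 1->13, 2->8, 3->12, 4->7
count: 2
applicable_count: 1


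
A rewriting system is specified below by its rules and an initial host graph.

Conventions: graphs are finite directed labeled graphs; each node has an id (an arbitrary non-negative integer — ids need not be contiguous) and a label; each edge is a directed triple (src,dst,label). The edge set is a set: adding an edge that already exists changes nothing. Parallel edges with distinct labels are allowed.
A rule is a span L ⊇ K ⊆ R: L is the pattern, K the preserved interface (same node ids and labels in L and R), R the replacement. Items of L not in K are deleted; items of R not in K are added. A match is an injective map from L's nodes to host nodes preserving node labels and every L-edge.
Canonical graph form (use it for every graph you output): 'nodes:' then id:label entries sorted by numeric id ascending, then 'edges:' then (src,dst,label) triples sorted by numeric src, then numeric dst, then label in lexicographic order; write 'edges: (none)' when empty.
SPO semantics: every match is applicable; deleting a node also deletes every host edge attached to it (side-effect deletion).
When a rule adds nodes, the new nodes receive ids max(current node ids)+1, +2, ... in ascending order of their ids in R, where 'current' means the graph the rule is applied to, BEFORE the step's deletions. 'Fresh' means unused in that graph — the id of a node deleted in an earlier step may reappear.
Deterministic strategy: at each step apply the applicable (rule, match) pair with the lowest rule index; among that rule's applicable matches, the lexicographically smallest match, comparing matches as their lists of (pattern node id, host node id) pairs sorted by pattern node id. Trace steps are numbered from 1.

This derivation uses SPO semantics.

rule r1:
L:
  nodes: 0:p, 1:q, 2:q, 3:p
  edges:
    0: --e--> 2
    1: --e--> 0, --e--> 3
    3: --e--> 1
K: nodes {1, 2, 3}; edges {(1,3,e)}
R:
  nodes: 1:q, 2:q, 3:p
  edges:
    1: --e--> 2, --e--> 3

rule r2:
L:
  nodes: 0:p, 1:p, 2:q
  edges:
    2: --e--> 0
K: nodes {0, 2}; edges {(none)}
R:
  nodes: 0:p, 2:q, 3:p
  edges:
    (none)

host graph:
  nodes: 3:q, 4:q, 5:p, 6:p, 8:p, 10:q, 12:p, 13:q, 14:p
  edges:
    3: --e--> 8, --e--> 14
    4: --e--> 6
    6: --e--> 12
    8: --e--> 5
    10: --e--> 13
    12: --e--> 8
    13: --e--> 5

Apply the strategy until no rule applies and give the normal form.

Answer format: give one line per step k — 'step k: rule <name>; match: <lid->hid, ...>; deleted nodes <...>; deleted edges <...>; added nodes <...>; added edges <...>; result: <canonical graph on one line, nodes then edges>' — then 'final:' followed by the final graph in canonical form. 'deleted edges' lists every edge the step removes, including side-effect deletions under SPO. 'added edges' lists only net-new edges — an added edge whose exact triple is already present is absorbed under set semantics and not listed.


step 1: rule r2; match: 0->5, 1->6, 2->13; deleted nodes 6; deleted edges (4,6,e); (6,12,e); (13,5,e); added nodes 15; added edges (none); result: nodes: 3:q, 4:q, 5:p, 8:p, 10:q, 12:p, 13:q, 14:p, 15:p edges: (3,8,e); (3,14,e); (8,5,e); (10,13,e); (12,8,e)
step 2: rule r2; match: 0->8, 1->5, 2->3; deleted nodes 5; deleted edges (3,8,e); (8,5,e); added nodes 16; added edges (none); result: nodes: 3:q, 4:q, 8:p, 10:q, 12:p, 13:q, 14:p, 15:p, 16:p edges: (3,14,e); (10,13,e); (12,8,e)
step 3: rule r2; match: 0->14, 1->8, 2->3; deleted nodes 8; deleted edges (3,14,e); (12,8,e); added nodes 17; added edges (none); result: nodes: 3:q, 4:q, 10:q, 12:p, 13:q, 14:p, 15:p, 16:p, 17:p edges: (10,13,e)
final:
nodes: 3:q, 4:q, 10:q, 12:p, 13:q, 14:p, 15:p, 16:p, 17:p
edges: (10,13,e)


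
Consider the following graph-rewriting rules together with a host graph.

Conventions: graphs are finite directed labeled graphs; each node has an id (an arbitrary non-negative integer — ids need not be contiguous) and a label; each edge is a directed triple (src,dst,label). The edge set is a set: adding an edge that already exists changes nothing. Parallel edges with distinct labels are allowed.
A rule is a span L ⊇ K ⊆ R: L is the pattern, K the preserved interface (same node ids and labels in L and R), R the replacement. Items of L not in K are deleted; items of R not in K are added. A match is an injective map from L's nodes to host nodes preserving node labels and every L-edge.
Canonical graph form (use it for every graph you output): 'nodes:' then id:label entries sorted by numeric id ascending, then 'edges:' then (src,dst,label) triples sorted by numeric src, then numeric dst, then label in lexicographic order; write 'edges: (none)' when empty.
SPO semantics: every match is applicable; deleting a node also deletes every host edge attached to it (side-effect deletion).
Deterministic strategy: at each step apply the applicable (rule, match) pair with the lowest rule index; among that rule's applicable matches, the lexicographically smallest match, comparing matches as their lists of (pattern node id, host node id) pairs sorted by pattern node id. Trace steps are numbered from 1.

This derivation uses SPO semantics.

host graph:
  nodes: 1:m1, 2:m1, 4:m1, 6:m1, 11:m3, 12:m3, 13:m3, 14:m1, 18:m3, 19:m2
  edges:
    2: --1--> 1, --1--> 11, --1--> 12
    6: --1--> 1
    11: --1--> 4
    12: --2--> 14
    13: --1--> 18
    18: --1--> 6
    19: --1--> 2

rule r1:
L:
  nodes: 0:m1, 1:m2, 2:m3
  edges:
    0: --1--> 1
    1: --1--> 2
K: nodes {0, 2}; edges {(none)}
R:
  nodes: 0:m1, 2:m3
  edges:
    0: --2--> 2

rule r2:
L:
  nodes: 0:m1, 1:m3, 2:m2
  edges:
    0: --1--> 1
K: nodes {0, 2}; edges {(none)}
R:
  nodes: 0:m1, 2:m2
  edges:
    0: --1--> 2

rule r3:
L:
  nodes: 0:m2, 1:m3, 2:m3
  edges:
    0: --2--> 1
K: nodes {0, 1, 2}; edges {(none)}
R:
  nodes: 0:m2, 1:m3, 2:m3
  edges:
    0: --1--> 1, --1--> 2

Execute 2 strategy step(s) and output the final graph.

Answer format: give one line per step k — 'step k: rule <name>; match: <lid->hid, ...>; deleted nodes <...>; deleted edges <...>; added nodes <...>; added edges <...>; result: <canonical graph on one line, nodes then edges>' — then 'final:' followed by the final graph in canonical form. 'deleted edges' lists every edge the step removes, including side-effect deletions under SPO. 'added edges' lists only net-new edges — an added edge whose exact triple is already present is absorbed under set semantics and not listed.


step 1: rule r2; match: 0->2, 1->11, 2->19; deleted nodes 11; deleted edges (2,11,1); (11,4,1); added nodes (none); added edges (2,19,1); result: nodes: 1:m1, 2:m1, 4:m1, 6:m1, 12:m3, 13:m3, 14:m1, 18:m3, 19:m2 edges: (2,1,1); (2,12,1); (2,19,1); (6,1,1); (12,14,2); (13,18,1); (18,6,1); (19,2,1)
step 2: rule r2; match: 0->2, 1->12, 2->19; deleted nodes 12; deleted edges (2,12,1); (12,14,2); added nodes (none); added edges (none); result: nodes: 1:m1, 2:m1, 4:m1, 6:m1, 13:m3, 14:m1, 18:m3, 19:m2 edges: (2,1,1); (2,19,1); (6,1,1); (13,18,1); (18,6,1); (19,2,1)
final:
nodes: 1:m1, 2:m1, 4:m1, 6:m1, 13:m3, 14:m1, 18:m3, 19:m2
edges: (2,1,1); (2,19,1); (6,1,1); (13,18,1); (18,6,1); (19,2,1)


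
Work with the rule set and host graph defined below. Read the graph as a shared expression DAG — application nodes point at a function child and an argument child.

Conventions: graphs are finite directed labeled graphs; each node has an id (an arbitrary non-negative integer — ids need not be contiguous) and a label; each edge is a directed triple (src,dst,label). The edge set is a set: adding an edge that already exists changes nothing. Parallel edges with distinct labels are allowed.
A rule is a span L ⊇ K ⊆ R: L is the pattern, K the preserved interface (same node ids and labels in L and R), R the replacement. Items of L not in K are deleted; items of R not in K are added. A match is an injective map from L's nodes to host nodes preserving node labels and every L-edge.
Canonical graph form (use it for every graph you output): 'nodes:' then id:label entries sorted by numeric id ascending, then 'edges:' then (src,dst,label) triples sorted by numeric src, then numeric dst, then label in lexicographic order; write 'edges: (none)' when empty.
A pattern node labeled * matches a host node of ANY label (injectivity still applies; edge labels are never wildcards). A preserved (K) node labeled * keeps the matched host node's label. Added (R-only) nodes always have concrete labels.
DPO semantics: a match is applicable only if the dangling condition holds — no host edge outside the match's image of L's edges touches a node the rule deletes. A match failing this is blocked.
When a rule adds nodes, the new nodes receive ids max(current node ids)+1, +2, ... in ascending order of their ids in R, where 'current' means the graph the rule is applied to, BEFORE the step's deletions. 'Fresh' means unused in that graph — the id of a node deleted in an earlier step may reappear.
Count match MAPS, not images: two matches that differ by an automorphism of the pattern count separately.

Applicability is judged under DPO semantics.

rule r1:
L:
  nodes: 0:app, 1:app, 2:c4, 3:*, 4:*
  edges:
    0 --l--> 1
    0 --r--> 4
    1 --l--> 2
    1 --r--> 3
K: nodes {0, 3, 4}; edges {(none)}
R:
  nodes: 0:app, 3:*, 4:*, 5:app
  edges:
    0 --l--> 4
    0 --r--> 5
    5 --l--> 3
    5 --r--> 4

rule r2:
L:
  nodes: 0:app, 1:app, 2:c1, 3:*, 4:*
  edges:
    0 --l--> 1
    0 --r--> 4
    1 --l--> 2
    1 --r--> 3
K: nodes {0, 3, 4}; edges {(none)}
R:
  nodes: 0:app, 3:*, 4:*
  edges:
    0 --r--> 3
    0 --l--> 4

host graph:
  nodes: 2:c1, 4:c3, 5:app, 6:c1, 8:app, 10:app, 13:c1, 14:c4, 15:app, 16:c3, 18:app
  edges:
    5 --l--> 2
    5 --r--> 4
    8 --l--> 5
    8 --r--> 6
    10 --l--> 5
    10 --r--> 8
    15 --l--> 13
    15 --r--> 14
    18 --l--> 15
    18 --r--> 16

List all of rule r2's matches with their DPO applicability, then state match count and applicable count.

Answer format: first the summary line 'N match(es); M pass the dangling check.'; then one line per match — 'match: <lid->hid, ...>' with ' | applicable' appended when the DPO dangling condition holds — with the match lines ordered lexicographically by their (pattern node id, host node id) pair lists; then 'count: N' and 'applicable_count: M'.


3 match(es); 1 pass the dangling check.
match: 0->8, 1->5, 2->2, 3->4, 4->6
match: 0->10, 1->5, 2->2, 3->4, 4->8
match: 0->18, 1->15, 2->13, 3->14, 4->16 | applicable
count: 3
applicable_count: 1


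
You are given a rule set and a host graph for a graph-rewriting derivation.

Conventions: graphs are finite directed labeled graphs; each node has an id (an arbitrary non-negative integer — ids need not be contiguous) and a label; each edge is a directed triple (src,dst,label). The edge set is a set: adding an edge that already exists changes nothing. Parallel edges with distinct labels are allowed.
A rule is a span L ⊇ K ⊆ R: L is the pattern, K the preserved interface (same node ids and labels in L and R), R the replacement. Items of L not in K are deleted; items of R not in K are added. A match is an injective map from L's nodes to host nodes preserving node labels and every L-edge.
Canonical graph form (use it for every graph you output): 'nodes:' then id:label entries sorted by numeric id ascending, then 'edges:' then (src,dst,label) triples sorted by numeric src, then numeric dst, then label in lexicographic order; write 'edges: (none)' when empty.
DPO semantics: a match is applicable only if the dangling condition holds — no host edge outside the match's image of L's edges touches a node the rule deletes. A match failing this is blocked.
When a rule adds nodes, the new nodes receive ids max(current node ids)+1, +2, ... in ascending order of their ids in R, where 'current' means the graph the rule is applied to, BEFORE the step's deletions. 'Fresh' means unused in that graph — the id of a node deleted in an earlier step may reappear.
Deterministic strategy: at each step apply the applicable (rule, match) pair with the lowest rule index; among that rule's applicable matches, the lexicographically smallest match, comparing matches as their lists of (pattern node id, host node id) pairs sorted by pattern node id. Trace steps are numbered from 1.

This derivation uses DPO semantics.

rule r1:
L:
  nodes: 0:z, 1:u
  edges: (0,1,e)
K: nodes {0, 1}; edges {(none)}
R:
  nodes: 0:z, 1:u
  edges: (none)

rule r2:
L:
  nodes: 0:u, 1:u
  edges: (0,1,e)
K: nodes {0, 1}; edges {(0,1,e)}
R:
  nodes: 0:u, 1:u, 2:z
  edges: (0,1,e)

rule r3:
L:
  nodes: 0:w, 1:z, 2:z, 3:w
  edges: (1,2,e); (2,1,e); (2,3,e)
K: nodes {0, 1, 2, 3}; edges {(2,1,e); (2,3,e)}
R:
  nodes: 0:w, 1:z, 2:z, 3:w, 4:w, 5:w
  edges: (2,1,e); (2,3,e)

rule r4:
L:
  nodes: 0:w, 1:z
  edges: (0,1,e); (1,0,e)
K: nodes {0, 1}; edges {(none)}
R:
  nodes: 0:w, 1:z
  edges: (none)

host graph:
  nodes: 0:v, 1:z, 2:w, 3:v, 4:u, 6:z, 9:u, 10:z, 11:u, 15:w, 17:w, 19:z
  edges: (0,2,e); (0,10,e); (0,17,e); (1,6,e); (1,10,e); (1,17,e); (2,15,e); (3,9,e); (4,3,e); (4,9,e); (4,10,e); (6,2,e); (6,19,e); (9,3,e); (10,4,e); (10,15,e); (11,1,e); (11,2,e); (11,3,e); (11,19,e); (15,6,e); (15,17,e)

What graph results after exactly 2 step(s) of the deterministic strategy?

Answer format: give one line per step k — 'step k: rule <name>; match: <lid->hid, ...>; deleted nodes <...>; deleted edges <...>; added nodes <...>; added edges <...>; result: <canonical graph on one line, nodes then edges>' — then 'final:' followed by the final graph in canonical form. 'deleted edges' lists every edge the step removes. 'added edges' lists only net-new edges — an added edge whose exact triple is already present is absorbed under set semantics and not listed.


step 1: rule r1; match: 0->10, 1->4; deleted nodes (none); deleted edges (10,4,e); added nodes (none); added edges (none); result: nodes: 0:v, 1:z, 2:w, 3:v, 4:u, 6:z, 9:u, 10:z, 11:u, 15:w, 17:w, 19:z edges: (0,2,e); (0,10,e); (0,17,e); (1,6,e); (1,10,e); (1,17,e); (2,15,e); (3,9,e); (4,3,e); (4,9,e); (4,10,e); (6,2,e); (6,19,e); (9,3,e); (10,15,e); (11,1,e); (11,2,e); (11,3,e); (11,19,e); (15,6,e); (15,17,e)
step 2: rule r2; match: 0->4, 1->9; deleted nodes (none); deleted edges (none); added nodes 20; added edges (none); result: nodes: 0:v, 1:z, 2:w, 3:v, 4:u, 6:z, 9:u, 10:z, 11:u, 15:w, 17:w, 19:z, 20:z edges: (0,2,e); (0,10,e); (0,17,e); (1,6,e); (1,10,e); (1,17,e); (2,15,e); (3,9,e); (4,3,e); (4,9,e); (4,10,e); (6,2,e); (6,19,e); (9,3,e); (10,15,e); (11,1,e); (11,2,e); (11,3,e); (11,19,e); (15,6,e); (15,17,e)
final:
nodes: 0:v, 1:z, 2:w, 3:v, 4:u, 6:z, 9:u, 10:z, 11:u, 15:w, 17:w, 19:z, 20:z
edges: (0,2,e); (0,10,e); (0,17,e); (1,6,e); (1,10,e); (1,17,e); (2,15,e); (3,9,e); (4,3,e); (4,9,e); (4,10,e); (6,2,e); (6,19,e); (9,3,e); (10,15,e); (11,1,e); (11,2,e); (11,3,e); (11,19,e); (15,6,e); (15,17,e)


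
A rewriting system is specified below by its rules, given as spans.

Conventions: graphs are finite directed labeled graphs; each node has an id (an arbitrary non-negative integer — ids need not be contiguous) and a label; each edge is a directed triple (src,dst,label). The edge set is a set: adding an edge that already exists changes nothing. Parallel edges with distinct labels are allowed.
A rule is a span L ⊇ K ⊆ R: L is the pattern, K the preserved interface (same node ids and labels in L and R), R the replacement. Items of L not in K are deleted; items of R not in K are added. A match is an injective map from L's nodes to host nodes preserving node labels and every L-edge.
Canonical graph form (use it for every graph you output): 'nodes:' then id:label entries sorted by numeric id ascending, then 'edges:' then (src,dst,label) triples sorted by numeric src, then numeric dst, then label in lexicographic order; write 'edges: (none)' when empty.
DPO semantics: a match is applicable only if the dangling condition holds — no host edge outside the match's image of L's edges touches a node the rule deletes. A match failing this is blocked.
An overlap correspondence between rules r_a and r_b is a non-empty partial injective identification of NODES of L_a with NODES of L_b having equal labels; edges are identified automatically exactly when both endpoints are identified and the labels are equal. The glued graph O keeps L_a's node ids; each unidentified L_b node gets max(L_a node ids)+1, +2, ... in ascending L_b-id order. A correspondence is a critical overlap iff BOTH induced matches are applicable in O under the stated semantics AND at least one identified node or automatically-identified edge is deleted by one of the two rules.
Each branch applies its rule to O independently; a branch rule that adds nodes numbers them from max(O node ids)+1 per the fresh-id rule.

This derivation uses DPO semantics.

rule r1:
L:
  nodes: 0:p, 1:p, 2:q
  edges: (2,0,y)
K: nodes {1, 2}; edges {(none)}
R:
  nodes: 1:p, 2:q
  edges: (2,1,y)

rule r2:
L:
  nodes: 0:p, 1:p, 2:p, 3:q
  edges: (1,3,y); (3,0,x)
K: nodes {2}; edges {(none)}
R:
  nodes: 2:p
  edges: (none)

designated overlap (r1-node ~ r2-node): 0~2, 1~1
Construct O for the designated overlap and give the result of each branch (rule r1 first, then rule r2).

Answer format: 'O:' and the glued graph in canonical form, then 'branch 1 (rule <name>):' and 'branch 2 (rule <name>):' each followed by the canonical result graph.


O:
nodes: 0:p, 1:p, 2:q, 3:p, 4:q
edges: (1,4,y); (2,0,y); (4,3,x)
branch 1 (rule r1):
nodes: 1:p, 2:q, 3:p, 4:q
edges: (1,4,y); (2,1,y); (4,3,x)
branch 2 (rule r2):
nodes: 0:p, 2:q
edges: (2,0,y)


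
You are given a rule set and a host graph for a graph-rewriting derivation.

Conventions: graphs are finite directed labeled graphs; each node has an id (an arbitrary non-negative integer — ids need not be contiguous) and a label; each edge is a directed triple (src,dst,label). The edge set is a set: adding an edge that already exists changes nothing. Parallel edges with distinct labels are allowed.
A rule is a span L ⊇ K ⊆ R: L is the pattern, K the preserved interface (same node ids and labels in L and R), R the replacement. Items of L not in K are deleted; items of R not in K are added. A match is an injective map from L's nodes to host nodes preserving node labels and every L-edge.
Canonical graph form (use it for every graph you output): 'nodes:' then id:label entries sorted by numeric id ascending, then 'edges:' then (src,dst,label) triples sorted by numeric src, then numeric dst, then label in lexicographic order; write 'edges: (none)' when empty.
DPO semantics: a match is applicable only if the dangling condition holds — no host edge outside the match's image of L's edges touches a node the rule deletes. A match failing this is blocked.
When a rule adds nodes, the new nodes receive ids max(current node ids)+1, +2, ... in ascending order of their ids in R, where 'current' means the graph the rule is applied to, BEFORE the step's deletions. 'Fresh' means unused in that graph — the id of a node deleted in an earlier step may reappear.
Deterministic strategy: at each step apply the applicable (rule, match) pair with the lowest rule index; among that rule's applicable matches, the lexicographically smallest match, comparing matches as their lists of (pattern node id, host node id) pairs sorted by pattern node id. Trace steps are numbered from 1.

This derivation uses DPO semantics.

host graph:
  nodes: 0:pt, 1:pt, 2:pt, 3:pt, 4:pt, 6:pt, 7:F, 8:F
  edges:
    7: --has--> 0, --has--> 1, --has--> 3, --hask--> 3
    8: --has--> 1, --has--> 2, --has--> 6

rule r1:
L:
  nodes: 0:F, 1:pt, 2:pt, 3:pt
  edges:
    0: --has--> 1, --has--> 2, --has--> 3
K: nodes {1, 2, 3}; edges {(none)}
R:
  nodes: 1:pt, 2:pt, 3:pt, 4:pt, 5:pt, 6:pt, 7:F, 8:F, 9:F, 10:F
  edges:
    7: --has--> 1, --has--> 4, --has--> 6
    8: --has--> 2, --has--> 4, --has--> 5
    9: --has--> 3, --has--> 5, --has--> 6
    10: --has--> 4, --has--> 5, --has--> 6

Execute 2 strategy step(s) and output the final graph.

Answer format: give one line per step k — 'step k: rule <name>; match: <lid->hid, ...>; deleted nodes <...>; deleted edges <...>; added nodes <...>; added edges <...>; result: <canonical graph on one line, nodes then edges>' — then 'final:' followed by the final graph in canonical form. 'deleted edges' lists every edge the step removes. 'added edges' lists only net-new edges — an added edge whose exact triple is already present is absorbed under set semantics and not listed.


step 1: rule r1; match: 0->8, 1->1, 2->2, 3->6; deleted nodes 8; deleted edges (8,1,has); (8,2,has); (8,6,has); added nodes 9, 10, 11, 12, 13, 14, 15; added edges (12,1,has); (12,9,has); (12,11,has); (13,2,has); (13,9,has); (13,10,has); (14,6,has); (14,10,has); (14,11,has); (15,9,has); (15,10,has); (15,11,has); result: nodes: 0:pt, 1:pt, 2:pt, 3:pt, 4:pt, 6:pt, 7:F, 9:pt, 10:pt, 11:pt, 12:F, 13:F, 14:F, 15:F edges: (7,0,has); (7,1,has); (7,3,has); (7,3,hask); (12,1,has); (12,9,has); (12,11,has); (13,2,has); (13,9,has); (13,10,has); (14,6,has); (14,10,has); (14,11,has); (15,9,has); (15,10,has); (15,11,has)
step 2: rule r1; match: 0->12, 1->1, 2->9, 3->11; deleted nodes 12; deleted edges (12,1,has); (12,9,has); (12,11,has); added nodes 16, 17, 18, 19, 20, 21, 22; added edges (19,1,has); (19,16,has); (19,18,has); (20,9,has); (20,16,has); (20,17,has); (21,11,has); (21,17,has); (21,18,has); (22,16,has); (22,17,has); (22,18,has); result: nodes: 0:pt, 1:pt, 2:pt, 3:pt, 4:pt, 6:pt, 7:F, 9:pt, 10:pt, 11:pt, 13:F, 14:F, 15:F, 16:pt, 17:pt, 18:pt, 19:F, 20:F, 21:F, 22:F edges: (7,0,has); (7,1,has); (7,3,has); (7,3,hask); (13,2,has); (13,9,has); (13,10,has); (14,6,has); (14,10,has); (14,11,has); (15,9,has); (15,10,has); (15,11,has); (19,1,has); (19,16,has); (19,18,has); (20,9,has); (20,16,has); (20,17,has); (21,11,has); (21,17,has); (21,18,has); (22,16,has); (22,17,has); (22,18,has)
final:
nodes: 0:pt, 1:pt, 2:pt, 3:pt, 4:pt, 6:pt, 7:F, 9:pt, 10:pt, 11:pt, 13:F, 14:F, 15:F, 16:pt, 17:pt, 18:pt, 19:F, 20:F, 21:F, 22:F
edges: (7,0,has); (7,1,has); (7,3,has); (7,3,hask); (13,2,has); (13,9,has); (13,10,has); (14,6,has); (14,10,has); (14,11,has); (15,9,has); (15,10,has); (15,11,has); (19,1,has); (19,16,has); (19,18,has); (20,9,has); (20,16,has); (20,17,has); (21,11,has); (21,17,has); (21,18,has); (22,16,has); (22,17,has); (22,18,has)


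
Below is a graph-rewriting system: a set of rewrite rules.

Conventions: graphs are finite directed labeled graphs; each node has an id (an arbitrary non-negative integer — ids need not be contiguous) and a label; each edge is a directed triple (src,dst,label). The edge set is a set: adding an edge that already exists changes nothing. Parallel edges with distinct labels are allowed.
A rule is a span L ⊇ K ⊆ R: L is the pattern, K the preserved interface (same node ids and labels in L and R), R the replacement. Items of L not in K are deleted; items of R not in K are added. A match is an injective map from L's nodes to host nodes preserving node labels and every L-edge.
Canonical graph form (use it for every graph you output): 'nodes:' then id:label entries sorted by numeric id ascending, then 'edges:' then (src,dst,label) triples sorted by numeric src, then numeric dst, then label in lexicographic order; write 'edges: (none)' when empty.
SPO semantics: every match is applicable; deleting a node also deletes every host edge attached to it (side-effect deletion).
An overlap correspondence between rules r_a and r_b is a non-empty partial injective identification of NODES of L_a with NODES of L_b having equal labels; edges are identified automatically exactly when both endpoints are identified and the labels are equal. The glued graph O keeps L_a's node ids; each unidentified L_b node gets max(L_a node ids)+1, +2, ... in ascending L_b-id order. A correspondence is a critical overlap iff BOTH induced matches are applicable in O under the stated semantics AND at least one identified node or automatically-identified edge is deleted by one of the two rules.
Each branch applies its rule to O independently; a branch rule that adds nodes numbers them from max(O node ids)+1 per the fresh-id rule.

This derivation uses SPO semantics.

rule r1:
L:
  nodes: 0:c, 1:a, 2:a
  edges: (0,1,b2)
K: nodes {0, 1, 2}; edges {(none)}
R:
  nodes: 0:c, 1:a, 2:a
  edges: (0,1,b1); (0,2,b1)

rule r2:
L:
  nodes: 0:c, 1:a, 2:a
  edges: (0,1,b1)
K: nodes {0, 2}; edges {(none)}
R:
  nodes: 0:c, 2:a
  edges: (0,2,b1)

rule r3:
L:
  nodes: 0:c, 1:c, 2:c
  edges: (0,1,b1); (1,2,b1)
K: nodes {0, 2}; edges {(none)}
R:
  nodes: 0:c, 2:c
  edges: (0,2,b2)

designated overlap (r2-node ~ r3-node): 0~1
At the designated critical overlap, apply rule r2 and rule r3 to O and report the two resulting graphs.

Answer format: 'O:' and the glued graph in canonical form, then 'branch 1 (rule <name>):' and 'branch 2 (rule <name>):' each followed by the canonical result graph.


O:
nodes: 0:c, 1:a, 2:a, 3:c, 4:c
edges: (0,1,b1); (0,4,b1); (3,0,b1)
branch 1 (rule r2):
nodes: 0:c, 2:a, 3:c, 4:c
edges: (0,2,b1); (0,4,b1); (3,0,b1)
branch 2 (rule r3):
nodes: 1:a, 2:a, 3:c, 4:c
edges: (3,4,b2)


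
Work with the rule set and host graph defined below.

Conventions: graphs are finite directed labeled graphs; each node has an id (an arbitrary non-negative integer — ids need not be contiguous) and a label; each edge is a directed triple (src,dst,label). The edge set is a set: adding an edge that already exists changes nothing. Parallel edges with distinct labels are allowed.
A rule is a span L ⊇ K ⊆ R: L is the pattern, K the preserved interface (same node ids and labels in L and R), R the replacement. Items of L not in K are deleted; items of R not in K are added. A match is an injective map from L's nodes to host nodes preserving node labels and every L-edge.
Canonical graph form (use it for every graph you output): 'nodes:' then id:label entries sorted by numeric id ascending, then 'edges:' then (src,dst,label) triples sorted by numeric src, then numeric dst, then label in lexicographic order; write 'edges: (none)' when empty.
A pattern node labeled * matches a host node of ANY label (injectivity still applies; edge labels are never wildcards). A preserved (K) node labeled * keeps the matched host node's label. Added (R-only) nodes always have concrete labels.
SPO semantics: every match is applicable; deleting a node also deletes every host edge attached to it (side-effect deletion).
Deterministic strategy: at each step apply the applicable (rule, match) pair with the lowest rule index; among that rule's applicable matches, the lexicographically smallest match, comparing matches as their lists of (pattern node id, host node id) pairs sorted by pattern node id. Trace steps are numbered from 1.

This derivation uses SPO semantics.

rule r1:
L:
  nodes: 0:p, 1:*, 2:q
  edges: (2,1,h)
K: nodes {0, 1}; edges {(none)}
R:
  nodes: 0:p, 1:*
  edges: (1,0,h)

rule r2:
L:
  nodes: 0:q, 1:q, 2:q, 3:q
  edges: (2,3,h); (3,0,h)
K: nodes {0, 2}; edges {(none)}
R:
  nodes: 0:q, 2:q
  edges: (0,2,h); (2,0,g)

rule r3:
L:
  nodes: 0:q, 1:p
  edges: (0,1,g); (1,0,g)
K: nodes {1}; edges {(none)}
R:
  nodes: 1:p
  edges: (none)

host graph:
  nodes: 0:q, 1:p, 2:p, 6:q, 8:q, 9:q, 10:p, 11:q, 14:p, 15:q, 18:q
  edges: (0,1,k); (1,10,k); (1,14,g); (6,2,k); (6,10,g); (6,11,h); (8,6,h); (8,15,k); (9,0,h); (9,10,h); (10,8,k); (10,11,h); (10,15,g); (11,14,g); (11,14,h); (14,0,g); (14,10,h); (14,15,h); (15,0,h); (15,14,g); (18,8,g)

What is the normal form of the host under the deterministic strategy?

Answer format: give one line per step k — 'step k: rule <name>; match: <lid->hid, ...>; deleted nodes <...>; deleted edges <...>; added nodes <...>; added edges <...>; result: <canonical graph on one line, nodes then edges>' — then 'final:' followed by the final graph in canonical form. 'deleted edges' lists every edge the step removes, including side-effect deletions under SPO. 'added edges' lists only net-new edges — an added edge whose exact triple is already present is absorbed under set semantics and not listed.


step 1: rule r1; match: 0->1, 1->0, 2->9; deleted nodes 9; deleted edges (9,0,h); (9,10,h); added nodes (none); added edges (0,1,h); result: nodes: 0:q, 1:p, 2:p, 6:q, 8:q, 10:p, 11:q, 14:p, 15:q, 18:q edges: (0,1,h); (0,1,k); (1,10,k); (1,14,g); (6,2,k); (6,10,g); (6,11,h); (8,6,h); (8,15,k); (10,8,k); (10,11,h); (10,15,g); (11,14,g); (11,14,h); (14,0,g); (14,10,h); (14,15,h); (15,0,h); (15,14,g); (18,8,g)
step 2: rule r1; match: 0->1, 1->0, 2->15; deleted nodes 15; deleted edges (8,15,k); (10,15,g); (14,15,h); (15,0,h); (15,14,g); added nodes (none); added edges (none); result: nodes: 0:q, 1:p, 2:p, 6:q, 8:q, 10:p, 11:q, 14:p, 18:q edges: (0,1,h); (0,1,k); (1,10,k); (1,14,g); (6,2,k); (6,10,g); (6,11,h); (8,6,h); (10,8,k); (10,11,h); (11,14,g); (11,14,h); (14,0,g); (14,10,h); (18,8,g)
step 3: rule r1; match: 0->1, 1->6, 2->8; deleted nodes 8; deleted edges (8,6,h); (10,8,k); (18,8,g); added nodes (none); added edges (6,1,h); result: nodes: 0:q, 1:p, 2:p, 6:q, 10:p, 11:q, 14:p, 18:q edges: (0,1,h); (0,1,k); (1,10,k); (1,14,g); (6,1,h); (6,2,k); (6,10,g); (6,11,h); (10,11,h); (11,14,g); (11,14,h); (14,0,g); (14,10,h)
step 4: rule r1; match: 0->1, 1->11, 2->6; deleted nodes 6; deleted edges (6,1,h); (6,2,k); (6,10,g); (6,11,h); added nodes (none); added edges (11,1,h); result: nodes: 0:q, 1:p, 2:p, 10:p, 11:q, 14:p, 18:q edges: (0,1,h); (0,1,k); (1,10,k); (1,14,g); (10,11,h); (11,1,h); (11,14,g); (11,14,h); (14,0,g); (14,10,h)
step 5: rule r1; match: 0->1, 1->14, 2->11; deleted nodes 11; deleted edges (10,11,h); (11,1,h); (11,14,g); (11,14,h); added nodes (none); added edges (14,1,h); result: nodes: 0:q, 1:p, 2:p, 10:p, 14:p, 18:q edges: (0,1,h); (0,1,k); (1,10,k); (1,14,g); (14,0,g); (14,1,h); (14,10,h)
step 6: rule r1; match: 0->2, 1->1, 2->0; deleted nodes 0; deleted edges (0,1,h); (0,1,k); (14,0,g); added nodes (none); added edges (1,2,h); result: nodes: 1:p, 2:p, 10:p, 14:p, 18:q edges: (1,2,h); (1,10,k); (1,14,g); (14,1,h); (14,10,h)
final:
nodes: 1:p, 2:p, 10:p, 14:p, 18:q
edges: (1,2,h); (1,10,k); (1,14,g); (14,1,h); (14,10,h)


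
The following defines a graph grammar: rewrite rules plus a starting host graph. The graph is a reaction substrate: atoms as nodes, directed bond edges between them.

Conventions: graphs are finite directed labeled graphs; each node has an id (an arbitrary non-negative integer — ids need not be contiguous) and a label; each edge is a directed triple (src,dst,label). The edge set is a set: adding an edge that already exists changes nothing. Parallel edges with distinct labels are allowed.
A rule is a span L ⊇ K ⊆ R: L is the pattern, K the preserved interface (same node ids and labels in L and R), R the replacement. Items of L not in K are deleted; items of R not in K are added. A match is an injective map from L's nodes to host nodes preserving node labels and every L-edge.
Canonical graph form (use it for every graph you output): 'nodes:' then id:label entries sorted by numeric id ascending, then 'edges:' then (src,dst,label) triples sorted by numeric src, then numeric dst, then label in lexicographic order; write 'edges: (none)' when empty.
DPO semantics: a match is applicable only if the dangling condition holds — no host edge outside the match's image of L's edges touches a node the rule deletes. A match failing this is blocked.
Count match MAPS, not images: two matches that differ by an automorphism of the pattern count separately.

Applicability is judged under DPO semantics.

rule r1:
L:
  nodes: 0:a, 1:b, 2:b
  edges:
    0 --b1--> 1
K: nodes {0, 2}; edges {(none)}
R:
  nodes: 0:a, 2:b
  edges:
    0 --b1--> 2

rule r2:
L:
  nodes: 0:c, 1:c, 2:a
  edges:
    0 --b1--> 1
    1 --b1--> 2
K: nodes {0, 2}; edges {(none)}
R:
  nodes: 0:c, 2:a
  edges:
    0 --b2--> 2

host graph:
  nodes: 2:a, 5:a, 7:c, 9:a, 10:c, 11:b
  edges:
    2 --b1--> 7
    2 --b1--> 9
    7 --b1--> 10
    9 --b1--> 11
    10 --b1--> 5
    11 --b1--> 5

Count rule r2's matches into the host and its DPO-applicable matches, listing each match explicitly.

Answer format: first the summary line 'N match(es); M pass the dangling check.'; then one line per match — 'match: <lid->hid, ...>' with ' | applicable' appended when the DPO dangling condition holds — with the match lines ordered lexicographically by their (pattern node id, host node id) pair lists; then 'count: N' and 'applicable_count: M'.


1 match(es); 1 pass the dangling check.
match: 0->7, 1->10, 2->5 | applicable
count: 1
applicable_count: 1
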